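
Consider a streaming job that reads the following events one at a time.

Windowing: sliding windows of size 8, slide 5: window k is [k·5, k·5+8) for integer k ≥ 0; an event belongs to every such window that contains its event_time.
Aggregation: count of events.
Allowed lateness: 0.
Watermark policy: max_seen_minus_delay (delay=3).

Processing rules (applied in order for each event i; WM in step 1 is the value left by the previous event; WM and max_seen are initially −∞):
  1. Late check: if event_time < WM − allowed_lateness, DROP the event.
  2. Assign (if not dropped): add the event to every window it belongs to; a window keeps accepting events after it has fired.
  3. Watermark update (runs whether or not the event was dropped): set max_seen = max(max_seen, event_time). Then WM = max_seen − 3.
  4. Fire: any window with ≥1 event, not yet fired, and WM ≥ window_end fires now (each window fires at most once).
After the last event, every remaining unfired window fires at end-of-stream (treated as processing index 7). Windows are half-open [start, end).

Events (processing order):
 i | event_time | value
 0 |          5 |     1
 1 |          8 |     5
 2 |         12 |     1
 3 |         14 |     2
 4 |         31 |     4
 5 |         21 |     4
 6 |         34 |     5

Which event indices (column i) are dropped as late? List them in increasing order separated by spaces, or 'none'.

i=0 t=5 v=1: → [5,13),[0,8); WM=2
i=1 t=8 v=5: → [5,13); WM=5
i=2 t=12 v=1: → [10,18),[5,13); WM=9; [0,8) fires=1
i=3 t=14 v=2: → [10,18); WM=11
i=4 t=31 v=4: → [30,38),[25,33); WM=28; [5,13) fires=3 [10,18) fires=2
i=5 t=21 v=4: DROP (t<28-0); WM=28
i=6 t=34 v=5: → [30,38); WM=31

5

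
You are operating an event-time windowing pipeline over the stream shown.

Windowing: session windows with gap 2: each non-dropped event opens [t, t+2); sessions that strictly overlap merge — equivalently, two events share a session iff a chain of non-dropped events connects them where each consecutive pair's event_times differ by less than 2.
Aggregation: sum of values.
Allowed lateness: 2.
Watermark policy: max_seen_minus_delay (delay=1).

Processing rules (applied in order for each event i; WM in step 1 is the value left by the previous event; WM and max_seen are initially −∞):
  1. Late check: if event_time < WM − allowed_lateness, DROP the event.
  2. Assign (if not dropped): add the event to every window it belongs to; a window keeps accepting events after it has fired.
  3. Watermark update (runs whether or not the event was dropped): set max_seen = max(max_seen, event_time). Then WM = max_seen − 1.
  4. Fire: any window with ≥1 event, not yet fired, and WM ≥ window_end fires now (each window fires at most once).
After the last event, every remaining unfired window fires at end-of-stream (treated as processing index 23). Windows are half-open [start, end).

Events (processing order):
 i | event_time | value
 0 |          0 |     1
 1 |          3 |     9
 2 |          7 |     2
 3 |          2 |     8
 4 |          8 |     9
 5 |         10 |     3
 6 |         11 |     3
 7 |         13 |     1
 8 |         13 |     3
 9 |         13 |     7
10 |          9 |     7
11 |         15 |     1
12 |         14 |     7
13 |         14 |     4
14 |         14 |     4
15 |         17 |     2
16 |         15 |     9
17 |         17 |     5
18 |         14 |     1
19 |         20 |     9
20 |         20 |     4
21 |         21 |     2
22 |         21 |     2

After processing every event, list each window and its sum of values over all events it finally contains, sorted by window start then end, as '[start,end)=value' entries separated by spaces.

i=0 t=0 v=1: → [0,2); WM=-1
i=1 t=3 v=9: → [3,5); WM=2
i=2 t=7 v=2: → [7,9); WM=6
i=3 t=2 v=8: DROP (t<6-2); WM=6
i=4 t=8 v=9: → [7,10); WM=7
i=5 t=10 v=3: → [10,12); WM=9
i=6 t=11 v=3: → [10,13); WM=10
i=7 t=13 v=1: → [13,15); WM=12
i=8 t=13 v=3: → [13,15); WM=12
i=9 t=13 v=7: → [13,15); WM=12
i=10 t=9 v=7: DROP (t<12-2); WM=12
i=11 t=15 v=1: → [15,17); WM=14
i=12 t=14 v=7: → [13,17); WM=14
i=13 t=14 v=4: → [13,17); WM=14
i=14 t=14 v=4: → [13,17); WM=14
i=15 t=17 v=2: → [17,19); WM=16
i=16 t=15 v=9: → [13,17); WM=16
i=17 t=17 v=5: → [17,19); WM=16
i=18 t=14 v=1: → [13,17); WM=16
i=19 t=20 v=9: → [20,22); WM=19
i=20 t=20 v=4: → [20,22); WM=19
i=21 t=21 v=2: → [20,23); WM=20
i=22 t=21 v=2: → [20,23); WM=20

[0,2)=1 [3,5)=9 [7,10)=11 [10,13)=6 [13,17)=37 [17,19)=7 [20,23)=17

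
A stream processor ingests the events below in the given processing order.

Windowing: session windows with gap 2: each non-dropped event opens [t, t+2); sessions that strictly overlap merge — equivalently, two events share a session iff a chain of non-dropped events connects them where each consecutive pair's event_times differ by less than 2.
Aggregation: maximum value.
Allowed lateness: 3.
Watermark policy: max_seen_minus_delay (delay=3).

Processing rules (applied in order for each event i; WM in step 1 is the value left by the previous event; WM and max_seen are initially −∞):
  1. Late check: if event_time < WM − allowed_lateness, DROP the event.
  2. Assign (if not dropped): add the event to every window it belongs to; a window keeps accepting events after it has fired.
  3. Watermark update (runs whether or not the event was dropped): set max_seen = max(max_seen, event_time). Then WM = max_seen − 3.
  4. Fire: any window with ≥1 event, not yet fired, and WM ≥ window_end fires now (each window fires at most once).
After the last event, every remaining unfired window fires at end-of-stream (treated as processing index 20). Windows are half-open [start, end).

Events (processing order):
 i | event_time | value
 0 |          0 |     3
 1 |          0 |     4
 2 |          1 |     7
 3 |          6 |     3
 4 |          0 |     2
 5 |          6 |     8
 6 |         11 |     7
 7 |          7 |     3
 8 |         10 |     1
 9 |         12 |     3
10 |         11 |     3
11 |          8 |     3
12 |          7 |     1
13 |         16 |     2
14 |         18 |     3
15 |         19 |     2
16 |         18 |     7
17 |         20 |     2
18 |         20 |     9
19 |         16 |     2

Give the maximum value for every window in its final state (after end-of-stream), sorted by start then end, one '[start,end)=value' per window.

[0,3)=7 [6,10)=8 [10,14)=7 [16,18)=2 [18,22)=9

i=0 t=0 v=3: → [0,2); WM=-3
i=1 t=0 v=4: → [0,2); WM=-3
i=2 t=1 v=7: → [0,3); WM=-2
i=3 t=6 v=3: → [6,8); WM=3
i=4 t=0 v=2: → [0,3); WM=3
i=5 t=6 v=8: → [6,8); WM=3
i=6 t=11 v=7: → [11,13); WM=8
i=7 t=7 v=3: → [6,9); WM=8
i=8 t=10 v=1: → [10,13); WM=8
i=9 t=12 v=3: → [10,14); WM=9
i=10 t=11 v=3: → [10,14); WM=9
i=11 t=8 v=3: → [6,10); WM=9
i=12 t=7 v=1: → [6,10); WM=9
i=13 t=16 v=2: → [16,18); WM=13
i=14 t=18 v=3: → [18,20); WM=15
i=15 t=19 v=2: → [18,21); WM=16
i=16 t=18 v=7: → [18,21); WM=16
i=17 t=20 v=2: → [18,22); WM=17
i=18 t=20 v=9: → [18,22); WM=17
i=19 t=16 v=2: → [16,18); WM=17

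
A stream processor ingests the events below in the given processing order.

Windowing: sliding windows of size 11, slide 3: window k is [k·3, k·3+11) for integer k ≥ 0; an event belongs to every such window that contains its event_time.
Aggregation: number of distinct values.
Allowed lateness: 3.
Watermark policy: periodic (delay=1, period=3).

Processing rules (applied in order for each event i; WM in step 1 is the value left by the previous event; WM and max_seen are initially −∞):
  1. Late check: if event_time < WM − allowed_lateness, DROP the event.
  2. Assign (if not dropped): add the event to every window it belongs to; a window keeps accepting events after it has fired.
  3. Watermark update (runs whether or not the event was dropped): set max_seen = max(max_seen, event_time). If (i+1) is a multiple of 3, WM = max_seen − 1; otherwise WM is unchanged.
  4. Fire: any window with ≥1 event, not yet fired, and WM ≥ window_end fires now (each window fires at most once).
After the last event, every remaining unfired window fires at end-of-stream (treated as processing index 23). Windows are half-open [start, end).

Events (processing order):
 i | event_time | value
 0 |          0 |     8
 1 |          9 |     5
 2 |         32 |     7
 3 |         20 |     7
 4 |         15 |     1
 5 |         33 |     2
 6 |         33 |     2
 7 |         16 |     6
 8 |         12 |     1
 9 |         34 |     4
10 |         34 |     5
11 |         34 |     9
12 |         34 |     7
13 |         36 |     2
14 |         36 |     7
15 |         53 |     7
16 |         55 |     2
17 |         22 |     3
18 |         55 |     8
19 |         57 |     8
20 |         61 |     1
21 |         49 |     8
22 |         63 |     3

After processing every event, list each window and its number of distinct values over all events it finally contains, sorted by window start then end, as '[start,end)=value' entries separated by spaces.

[0,11)=2 [3,14)=1 [6,17)=1 [9,20)=1 [24,35)=5 [27,38)=5 [30,41)=5 [33,44)=5 [36,47)=2 [45,56)=3 [48,59)=3 [51,62)=4 [54,65)=4 [57,68)=3 [60,71)=2 [63,74)=1

i=0 t=0 v=8: → [0,11); WM=−∞
i=1 t=9 v=5: → [9,20),[6,17),[3,14),[0,11); WM=−∞
i=2 t=32 v=7: → [30,41),[27,38),[24,35); WM=31; [0,11) fires=2 [3,14) fires=1 [6,17) fires=1 [9,20) fires=1
i=3 t=20 v=7: DROP (t<31-3); WM=31
i=4 t=15 v=1: DROP (t<31-3); WM=31
i=5 t=33 v=2: → [33,44),[30,41),[27,38),[24,35); WM=32
i=6 t=33 v=2: → [33,44),[30,41),[27,38),[24,35); WM=32
i=7 t=16 v=6: DROP (t<32-3); WM=32
i=8 t=12 v=1: DROP (t<32-3); WM=32
i=9 t=34 v=4: → [33,44),[30,41),[27,38),[24,35); WM=32
i=10 t=34 v=5: → [33,44),[30,41),[27,38),[24,35); WM=32
i=11 t=34 v=9: → [33,44),[30,41),[27,38),[24,35); WM=33
i=12 t=34 v=7: → [33,44),[30,41),[27,38),[24,35); WM=33
i=13 t=36 v=2: → [36,47),[33,44),[30,41),[27,38); WM=33
i=14 t=36 v=7: → [36,47),[33,44),[30,41),[27,38); WM=35; [24,35) fires=5
i=15 t=53 v=7: → [51,62),[48,59),[45,56); WM=35
i=16 t=55 v=2: → [54,65),[51,62),[48,59),[45,56); WM=35
i=17 t=22 v=3: DROP (t<35-3); WM=54; [27,38) fires=5 [30,41) fires=5 [33,44) fires=5 [36,47) fires=2
i=18 t=55 v=8: → [54,65),[51,62),[48,59),[45,56); WM=54
i=19 t=57 v=8: → [57,68),[54,65),[51,62),[48,59); WM=54
i=20 t=61 v=1: → [60,71),[57,68),[54,65),[51,62); WM=60; [45,56) fires=3 [48,59) fires=3
i=21 t=49 v=8: DROP (t<60-3); WM=60
i=22 t=63 v=3: → [63,74),[60,71),[57,68),[54,65); WM=60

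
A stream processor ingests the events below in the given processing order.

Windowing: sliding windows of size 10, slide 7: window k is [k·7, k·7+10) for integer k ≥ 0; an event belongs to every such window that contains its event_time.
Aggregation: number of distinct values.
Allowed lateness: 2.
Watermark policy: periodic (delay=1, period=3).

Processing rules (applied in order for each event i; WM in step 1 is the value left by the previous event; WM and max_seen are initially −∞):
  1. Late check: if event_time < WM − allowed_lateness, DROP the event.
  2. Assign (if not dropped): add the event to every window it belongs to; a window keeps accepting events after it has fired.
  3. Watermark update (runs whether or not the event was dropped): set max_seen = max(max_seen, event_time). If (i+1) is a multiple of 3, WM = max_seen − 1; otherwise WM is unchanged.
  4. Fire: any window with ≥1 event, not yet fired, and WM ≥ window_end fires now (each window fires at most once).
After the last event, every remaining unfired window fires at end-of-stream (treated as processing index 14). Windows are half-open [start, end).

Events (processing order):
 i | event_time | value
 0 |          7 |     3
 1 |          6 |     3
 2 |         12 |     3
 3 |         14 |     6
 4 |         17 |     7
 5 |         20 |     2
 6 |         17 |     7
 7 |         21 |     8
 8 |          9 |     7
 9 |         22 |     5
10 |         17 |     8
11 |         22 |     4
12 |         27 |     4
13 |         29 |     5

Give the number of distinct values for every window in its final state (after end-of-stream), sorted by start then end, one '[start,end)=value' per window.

i=0 t=7 v=3: → [7,17),[0,10); WM=−∞
i=1 t=6 v=3: → [0,10); WM=−∞
i=2 t=12 v=3: → [7,17); WM=11; [0,10) fires=1
i=3 t=14 v=6: → [14,24),[7,17); WM=11
i=4 t=17 v=7: → [14,24); WM=11
i=5 t=20 v=2: → [14,24); WM=19; [7,17) fires=2
i=6 t=17 v=7: → [14,24); WM=19
i=7 t=21 v=8: → [21,31),[14,24); WM=19
i=8 t=9 v=7: DROP (t<19-2); WM=20
i=9 t=22 v=5: → [21,31),[14,24); WM=20
i=10 t=17 v=8: DROP (t<20-2); WM=20
i=11 t=22 v=4: → [21,31),[14,24); WM=21
i=12 t=27 v=4: → [21,31); WM=21
i=13 t=29 v=5: → [28,38),[21,31); WM=21

[0,10)=1 [7,17)=2 [14,24)=6 [21,31)=3 [28,38)=1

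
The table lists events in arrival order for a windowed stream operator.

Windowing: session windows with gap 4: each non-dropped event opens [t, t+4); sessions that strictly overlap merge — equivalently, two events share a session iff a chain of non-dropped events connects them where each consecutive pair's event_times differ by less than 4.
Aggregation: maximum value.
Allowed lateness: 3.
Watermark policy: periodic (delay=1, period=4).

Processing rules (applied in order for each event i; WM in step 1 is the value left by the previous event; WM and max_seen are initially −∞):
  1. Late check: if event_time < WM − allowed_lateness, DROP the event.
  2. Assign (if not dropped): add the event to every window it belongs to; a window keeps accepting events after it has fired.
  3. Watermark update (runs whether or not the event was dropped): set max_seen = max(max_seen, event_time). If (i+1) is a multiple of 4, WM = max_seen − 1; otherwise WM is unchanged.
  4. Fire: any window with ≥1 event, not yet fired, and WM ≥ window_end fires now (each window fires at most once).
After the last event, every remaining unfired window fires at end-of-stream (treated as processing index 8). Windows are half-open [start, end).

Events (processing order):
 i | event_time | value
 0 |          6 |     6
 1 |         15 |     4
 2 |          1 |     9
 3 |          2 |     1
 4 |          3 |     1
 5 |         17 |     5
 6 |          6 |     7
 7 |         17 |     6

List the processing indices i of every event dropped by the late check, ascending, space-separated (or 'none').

i=0 t=6 v=6: → [6,10); WM=−∞
i=1 t=15 v=4: → [15,19); WM=−∞
i=2 t=1 v=9: → [1,5); WM=−∞
i=3 t=2 v=1: → [1,6); WM=14
i=4 t=3 v=1: DROP (t<14-3); WM=14
i=5 t=17 v=5: → [15,21); WM=14
i=6 t=6 v=7: DROP (t<14-3); WM=14
i=7 t=17 v=6: → [15,21); WM=16

4 6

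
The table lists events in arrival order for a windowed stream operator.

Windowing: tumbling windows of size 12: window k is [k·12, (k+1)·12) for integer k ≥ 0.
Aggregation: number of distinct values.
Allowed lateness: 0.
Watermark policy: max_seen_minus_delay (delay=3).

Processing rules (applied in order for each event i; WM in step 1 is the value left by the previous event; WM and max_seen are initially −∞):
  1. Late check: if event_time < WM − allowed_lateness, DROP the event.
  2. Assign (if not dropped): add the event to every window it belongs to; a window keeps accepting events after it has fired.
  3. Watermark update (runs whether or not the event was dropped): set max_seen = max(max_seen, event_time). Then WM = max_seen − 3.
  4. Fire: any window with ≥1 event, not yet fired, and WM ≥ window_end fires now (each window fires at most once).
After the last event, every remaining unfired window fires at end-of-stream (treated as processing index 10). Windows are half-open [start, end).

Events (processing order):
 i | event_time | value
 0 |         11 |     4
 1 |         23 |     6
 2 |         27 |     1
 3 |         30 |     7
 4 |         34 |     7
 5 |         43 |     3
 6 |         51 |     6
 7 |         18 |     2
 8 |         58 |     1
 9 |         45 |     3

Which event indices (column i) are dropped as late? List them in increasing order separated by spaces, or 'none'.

i=0 t=11 v=4: → [0,12); WM=8
i=1 t=23 v=6: → [12,24); WM=20; [0,12) fires=1
i=2 t=27 v=1: → [24,36); WM=24; [12,24) fires=1
i=3 t=30 v=7: → [24,36); WM=27
i=4 t=34 v=7: → [24,36); WM=31
i=5 t=43 v=3: → [36,48); WM=40; [24,36) fires=2
i=6 t=51 v=6: → [48,60); WM=48; [36,48) fires=1
i=7 t=18 v=2: DROP (t<48-0); WM=48
i=8 t=58 v=1: → [48,60); WM=55
i=9 t=45 v=3: DROP (t<55-0); WM=55

7 9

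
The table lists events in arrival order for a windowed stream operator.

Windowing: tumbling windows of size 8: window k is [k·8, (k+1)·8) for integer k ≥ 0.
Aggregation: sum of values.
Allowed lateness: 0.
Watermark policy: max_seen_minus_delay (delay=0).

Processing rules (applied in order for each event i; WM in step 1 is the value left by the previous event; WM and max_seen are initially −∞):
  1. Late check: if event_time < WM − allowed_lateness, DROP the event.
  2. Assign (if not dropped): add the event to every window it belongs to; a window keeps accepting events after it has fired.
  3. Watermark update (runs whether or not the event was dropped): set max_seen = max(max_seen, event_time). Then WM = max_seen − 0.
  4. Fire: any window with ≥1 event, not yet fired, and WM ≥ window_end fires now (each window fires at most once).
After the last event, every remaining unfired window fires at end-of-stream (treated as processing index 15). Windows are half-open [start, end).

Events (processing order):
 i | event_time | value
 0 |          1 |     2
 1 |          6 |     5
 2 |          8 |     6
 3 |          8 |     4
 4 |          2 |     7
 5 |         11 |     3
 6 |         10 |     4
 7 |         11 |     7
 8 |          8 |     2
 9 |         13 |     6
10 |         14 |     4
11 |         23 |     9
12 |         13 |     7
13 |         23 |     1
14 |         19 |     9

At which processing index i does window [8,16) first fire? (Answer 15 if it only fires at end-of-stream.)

11

i=0 t=1 v=2: → [0,8); WM=1
i=1 t=6 v=5: → [0,8); WM=6
i=2 t=8 v=6: → [8,16); WM=8; [0,8) fires=7
i=3 t=8 v=4: → [8,16); WM=8
i=4 t=2 v=7: DROP (t<8-0); WM=8
i=5 t=11 v=3: → [8,16); WM=11
i=6 t=10 v=4: DROP (t<11-0); WM=11
i=7 t=11 v=7: → [8,16); WM=11
i=8 t=8 v=2: DROP (t<11-0); WM=11
i=9 t=13 v=6: → [8,16); WM=13
i=10 t=14 v=4: → [8,16); WM=14
i=11 t=23 v=9: → [16,24); WM=23; [8,16) fires=30
i=12 t=13 v=7: DROP (t<23-0); WM=23
i=13 t=23 v=1: → [16,24); WM=23
i=14 t=19 v=9: DROP (t<23-0); WM=23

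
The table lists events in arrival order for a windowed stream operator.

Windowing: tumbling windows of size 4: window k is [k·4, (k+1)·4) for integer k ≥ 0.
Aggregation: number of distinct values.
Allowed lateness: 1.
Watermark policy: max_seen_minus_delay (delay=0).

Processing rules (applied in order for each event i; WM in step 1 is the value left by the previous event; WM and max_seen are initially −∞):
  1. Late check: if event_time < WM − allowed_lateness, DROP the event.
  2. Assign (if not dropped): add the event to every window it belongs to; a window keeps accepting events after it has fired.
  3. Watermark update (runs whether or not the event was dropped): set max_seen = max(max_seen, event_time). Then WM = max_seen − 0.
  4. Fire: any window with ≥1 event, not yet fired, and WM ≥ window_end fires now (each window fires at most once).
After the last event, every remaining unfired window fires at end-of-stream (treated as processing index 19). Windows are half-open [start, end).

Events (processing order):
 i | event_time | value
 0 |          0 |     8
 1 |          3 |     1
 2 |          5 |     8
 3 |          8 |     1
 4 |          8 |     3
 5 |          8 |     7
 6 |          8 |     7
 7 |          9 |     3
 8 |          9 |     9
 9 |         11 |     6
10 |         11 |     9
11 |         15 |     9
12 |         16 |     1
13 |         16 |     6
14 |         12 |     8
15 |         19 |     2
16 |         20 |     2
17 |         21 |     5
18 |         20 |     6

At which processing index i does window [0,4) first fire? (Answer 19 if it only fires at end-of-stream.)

i=0 t=0 v=8: → [0,4); WM=0
i=1 t=3 v=1: → [0,4); WM=3
i=2 t=5 v=8: → [4,8); WM=5; [0,4) fires=2
i=3 t=8 v=1: → [8,12); WM=8; [4,8) fires=1
i=4 t=8 v=3: → [8,12); WM=8
i=5 t=8 v=7: → [8,12); WM=8
i=6 t=8 v=7: → [8,12); WM=8
i=7 t=9 v=3: → [8,12); WM=9
i=8 t=9 v=9: → [8,12); WM=9
i=9 t=11 v=6: → [8,12); WM=11
i=10 t=11 v=9: → [8,12); WM=11
i=11 t=15 v=9: → [12,16); WM=15; [8,12) fires=5
i=12 t=16 v=1: → [16,20); WM=16; [12,16) fires=1
i=13 t=16 v=6: → [16,20); WM=16
i=14 t=12 v=8: DROP (t<16-1); WM=16
i=15 t=19 v=2: → [16,20); WM=19
i=16 t=20 v=2: → [20,24); WM=20; [16,20) fires=3
i=17 t=21 v=5: → [20,24); WM=21
i=18 t=20 v=6: → [20,24); WM=21

2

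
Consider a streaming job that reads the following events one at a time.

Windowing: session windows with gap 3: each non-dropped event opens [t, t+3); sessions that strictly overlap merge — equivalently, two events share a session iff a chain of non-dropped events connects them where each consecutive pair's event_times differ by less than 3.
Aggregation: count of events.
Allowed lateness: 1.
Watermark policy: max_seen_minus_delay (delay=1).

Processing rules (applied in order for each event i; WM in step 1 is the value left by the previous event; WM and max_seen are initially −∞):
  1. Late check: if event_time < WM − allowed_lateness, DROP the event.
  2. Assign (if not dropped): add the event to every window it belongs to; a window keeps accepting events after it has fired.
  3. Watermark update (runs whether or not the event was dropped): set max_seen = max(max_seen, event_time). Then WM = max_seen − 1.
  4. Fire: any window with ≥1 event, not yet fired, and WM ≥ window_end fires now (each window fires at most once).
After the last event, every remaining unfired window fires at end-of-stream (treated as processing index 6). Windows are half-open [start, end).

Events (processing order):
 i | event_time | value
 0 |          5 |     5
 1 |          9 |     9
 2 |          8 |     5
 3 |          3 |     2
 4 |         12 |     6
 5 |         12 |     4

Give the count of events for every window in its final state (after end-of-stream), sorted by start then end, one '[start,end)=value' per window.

i=0 t=5 v=5: → [5,8); WM=4
i=1 t=9 v=9: → [9,12); WM=8
i=2 t=8 v=5: → [8,12); WM=8
i=3 t=3 v=2: DROP (t<8-1); WM=8
i=4 t=12 v=6: → [12,15); WM=11
i=5 t=12 v=4: → [12,15); WM=11

[5,8)=1 [8,12)=2 [12,15)=2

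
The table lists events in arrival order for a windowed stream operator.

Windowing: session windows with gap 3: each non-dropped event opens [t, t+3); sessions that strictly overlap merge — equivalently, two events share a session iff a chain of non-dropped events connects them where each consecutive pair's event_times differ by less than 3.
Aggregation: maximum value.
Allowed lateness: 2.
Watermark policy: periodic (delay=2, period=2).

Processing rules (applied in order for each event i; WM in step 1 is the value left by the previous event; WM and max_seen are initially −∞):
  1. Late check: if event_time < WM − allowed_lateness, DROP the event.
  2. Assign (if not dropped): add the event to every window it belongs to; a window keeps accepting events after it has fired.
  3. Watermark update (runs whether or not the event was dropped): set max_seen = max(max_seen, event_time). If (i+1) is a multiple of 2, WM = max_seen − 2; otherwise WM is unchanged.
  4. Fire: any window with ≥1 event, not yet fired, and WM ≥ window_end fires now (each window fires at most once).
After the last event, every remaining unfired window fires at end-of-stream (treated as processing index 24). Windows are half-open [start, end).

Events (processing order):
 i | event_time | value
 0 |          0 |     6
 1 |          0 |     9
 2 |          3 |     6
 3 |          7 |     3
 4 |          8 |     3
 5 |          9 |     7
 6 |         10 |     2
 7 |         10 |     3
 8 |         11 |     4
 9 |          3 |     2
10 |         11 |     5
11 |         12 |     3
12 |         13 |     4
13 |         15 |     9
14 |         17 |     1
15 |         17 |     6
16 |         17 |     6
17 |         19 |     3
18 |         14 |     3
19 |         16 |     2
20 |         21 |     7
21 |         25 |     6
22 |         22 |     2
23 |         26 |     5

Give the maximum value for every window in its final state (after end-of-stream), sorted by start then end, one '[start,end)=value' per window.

i=0 t=0 v=6: → [0,3); WM=−∞
i=1 t=0 v=9: → [0,3); WM=-2
i=2 t=3 v=6: → [3,6); WM=-2
i=3 t=7 v=3: → [7,10); WM=5
i=4 t=8 v=3: → [7,11); WM=5
i=5 t=9 v=7: → [7,12); WM=7
i=6 t=10 v=2: → [7,13); WM=7
i=7 t=10 v=3: → [7,13); WM=8
i=8 t=11 v=4: → [7,14); WM=8
i=9 t=3 v=2: DROP (t<8-2); WM=9
i=10 t=11 v=5: → [7,14); WM=9
i=11 t=12 v=3: → [7,15); WM=10
i=12 t=13 v=4: → [7,16); WM=10
i=13 t=15 v=9: → [7,18); WM=13
i=14 t=17 v=1: → [7,20); WM=13
i=15 t=17 v=6: → [7,20); WM=15
i=16 t=17 v=6: → [7,20); WM=15
i=17 t=19 v=3: → [7,22); WM=17
i=18 t=14 v=3: DROP (t<17-2); WM=17
i=19 t=16 v=2: → [7,22); WM=17
i=20 t=21 v=7: → [7,24); WM=17
i=21 t=25 v=6: → [25,28); WM=23
i=22 t=22 v=2: → [7,25); WM=23
i=23 t=26 v=5: → [25,29); WM=24

[0,3)=9 [3,6)=6 [7,25)=9 [25,29)=6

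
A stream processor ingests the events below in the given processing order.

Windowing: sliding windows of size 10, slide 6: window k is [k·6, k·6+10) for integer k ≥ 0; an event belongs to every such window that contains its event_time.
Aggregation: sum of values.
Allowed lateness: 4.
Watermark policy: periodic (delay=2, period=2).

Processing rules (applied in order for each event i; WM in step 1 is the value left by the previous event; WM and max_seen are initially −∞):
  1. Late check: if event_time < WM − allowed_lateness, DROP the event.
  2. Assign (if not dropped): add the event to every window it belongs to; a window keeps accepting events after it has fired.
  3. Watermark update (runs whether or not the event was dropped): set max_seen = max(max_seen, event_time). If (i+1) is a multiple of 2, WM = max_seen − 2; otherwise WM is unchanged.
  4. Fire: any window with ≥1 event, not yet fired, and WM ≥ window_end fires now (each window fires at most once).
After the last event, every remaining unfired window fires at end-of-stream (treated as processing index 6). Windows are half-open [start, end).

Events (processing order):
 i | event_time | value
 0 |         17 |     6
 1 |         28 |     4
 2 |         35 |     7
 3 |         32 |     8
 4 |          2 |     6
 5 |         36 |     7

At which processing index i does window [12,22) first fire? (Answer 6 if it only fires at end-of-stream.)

i=0 t=17 v=6: → [12,22); WM=−∞
i=1 t=28 v=4: → [24,34); WM=26; [12,22) fires=6
i=2 t=35 v=7: → [30,40); WM=26
i=3 t=32 v=8: → [30,40),[24,34); WM=33
i=4 t=2 v=6: DROP (t<33-4); WM=33
i=5 t=36 v=7: → [36,46),[30,40); WM=34; [24,34) fires=12

1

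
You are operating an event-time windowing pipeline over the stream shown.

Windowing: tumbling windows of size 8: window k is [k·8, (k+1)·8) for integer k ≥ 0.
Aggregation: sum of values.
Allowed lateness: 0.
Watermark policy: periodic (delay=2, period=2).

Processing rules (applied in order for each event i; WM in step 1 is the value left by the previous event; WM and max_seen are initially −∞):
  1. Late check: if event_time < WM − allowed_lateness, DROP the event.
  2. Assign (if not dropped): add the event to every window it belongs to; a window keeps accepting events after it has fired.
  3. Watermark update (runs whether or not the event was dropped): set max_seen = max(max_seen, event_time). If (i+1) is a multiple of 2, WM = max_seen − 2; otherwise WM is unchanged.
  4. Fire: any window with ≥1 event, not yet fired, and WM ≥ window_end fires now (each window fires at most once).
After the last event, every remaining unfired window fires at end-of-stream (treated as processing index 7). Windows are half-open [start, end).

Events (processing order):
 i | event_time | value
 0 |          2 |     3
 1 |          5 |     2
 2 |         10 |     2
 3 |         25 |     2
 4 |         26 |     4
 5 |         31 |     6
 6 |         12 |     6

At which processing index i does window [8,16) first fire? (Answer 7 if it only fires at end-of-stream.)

3

i=0 t=2 v=3: → [0,8); WM=−∞
i=1 t=5 v=2: → [0,8); WM=3
i=2 t=10 v=2: → [8,16); WM=3
i=3 t=25 v=2: → [24,32); WM=23; [0,8) fires=5 [8,16) fires=2
i=4 t=26 v=4: → [24,32); WM=23
i=5 t=31 v=6: → [24,32); WM=29
i=6 t=12 v=6: DROP (t<29-0); WM=29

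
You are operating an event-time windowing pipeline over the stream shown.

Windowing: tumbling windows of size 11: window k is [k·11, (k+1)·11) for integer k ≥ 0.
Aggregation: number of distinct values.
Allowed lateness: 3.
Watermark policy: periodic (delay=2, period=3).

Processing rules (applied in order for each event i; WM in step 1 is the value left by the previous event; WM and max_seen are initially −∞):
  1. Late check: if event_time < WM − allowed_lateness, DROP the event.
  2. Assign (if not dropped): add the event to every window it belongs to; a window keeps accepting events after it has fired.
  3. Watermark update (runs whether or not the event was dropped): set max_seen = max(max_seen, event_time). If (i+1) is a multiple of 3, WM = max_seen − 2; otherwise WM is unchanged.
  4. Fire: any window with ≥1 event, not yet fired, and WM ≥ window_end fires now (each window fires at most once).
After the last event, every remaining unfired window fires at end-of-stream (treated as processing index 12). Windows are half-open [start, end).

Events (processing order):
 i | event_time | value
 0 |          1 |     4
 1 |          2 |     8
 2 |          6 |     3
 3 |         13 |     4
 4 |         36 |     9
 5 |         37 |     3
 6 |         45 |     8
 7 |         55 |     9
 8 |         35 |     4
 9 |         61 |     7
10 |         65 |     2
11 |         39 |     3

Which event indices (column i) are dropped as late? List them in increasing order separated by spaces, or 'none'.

11

i=0 t=1 v=4: → [0,11); WM=−∞
i=1 t=2 v=8: → [0,11); WM=−∞
i=2 t=6 v=3: → [0,11); WM=4
i=3 t=13 v=4: → [11,22); WM=4
i=4 t=36 v=9: → [33,44); WM=4
i=5 t=37 v=3: → [33,44); WM=35; [0,11) fires=3 [11,22) fires=1
i=6 t=45 v=8: → [44,55); WM=35
i=7 t=55 v=9: → [55,66); WM=35
i=8 t=35 v=4: → [33,44); WM=53; [33,44) fires=3
i=9 t=61 v=7: → [55,66); WM=53
i=10 t=65 v=2: → [55,66); WM=53
i=11 t=39 v=3: DROP (t<53-3); WM=63; [44,55) fires=1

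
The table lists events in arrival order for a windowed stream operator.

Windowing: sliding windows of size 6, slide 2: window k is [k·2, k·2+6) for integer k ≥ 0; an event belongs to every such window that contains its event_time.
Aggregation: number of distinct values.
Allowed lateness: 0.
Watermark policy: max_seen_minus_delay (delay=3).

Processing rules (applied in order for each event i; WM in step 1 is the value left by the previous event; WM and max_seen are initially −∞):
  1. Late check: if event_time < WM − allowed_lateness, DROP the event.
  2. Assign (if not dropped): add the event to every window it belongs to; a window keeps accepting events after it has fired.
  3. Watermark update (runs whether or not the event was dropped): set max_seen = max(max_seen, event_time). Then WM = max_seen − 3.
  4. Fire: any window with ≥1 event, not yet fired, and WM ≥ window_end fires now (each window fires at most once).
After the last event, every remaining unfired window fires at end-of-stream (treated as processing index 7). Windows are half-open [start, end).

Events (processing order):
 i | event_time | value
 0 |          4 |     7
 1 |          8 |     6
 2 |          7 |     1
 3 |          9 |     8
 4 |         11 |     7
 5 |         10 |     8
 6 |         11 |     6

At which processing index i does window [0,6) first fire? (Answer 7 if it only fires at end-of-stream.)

3

i=0 t=4 v=7: → [4,10),[2,8),[0,6); WM=1
i=1 t=8 v=6: → [8,14),[6,12),[4,10); WM=5
i=2 t=7 v=1: → [6,12),[4,10),[2,8); WM=5
i=3 t=9 v=8: → [8,14),[6,12),[4,10); WM=6; [0,6) fires=1
i=4 t=11 v=7: → [10,16),[8,14),[6,12); WM=8; [2,8) fires=2
i=5 t=10 v=8: → [10,16),[8,14),[6,12); WM=8
i=6 t=11 v=6: → [10,16),[8,14),[6,12); WM=8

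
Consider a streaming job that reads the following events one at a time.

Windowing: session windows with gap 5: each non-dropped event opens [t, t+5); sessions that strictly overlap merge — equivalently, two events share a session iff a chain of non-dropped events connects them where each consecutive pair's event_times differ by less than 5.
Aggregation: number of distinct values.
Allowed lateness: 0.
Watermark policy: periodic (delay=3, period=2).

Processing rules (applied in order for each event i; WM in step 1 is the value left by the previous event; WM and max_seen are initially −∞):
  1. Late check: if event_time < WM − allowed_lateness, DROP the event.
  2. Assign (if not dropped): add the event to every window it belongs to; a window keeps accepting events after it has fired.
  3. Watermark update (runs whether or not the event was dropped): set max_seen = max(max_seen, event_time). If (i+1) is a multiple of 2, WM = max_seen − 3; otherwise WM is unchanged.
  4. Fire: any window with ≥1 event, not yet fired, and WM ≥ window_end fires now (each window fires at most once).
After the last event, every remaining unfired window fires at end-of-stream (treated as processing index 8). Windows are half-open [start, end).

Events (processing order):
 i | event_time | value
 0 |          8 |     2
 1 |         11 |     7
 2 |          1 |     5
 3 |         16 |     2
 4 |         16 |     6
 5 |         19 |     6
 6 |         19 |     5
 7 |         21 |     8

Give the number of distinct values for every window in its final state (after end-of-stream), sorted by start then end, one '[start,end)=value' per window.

i=0 t=8 v=2: → [8,13); WM=−∞
i=1 t=11 v=7: → [8,16); WM=8
i=2 t=1 v=5: DROP (t<8-0); WM=8
i=3 t=16 v=2: → [16,21); WM=13
i=4 t=16 v=6: → [16,21); WM=13
i=5 t=19 v=6: → [16,24); WM=16
i=6 t=19 v=5: → [16,24); WM=16
i=7 t=21 v=8: → [16,26); WM=18

[8,16)=2 [16,26)=4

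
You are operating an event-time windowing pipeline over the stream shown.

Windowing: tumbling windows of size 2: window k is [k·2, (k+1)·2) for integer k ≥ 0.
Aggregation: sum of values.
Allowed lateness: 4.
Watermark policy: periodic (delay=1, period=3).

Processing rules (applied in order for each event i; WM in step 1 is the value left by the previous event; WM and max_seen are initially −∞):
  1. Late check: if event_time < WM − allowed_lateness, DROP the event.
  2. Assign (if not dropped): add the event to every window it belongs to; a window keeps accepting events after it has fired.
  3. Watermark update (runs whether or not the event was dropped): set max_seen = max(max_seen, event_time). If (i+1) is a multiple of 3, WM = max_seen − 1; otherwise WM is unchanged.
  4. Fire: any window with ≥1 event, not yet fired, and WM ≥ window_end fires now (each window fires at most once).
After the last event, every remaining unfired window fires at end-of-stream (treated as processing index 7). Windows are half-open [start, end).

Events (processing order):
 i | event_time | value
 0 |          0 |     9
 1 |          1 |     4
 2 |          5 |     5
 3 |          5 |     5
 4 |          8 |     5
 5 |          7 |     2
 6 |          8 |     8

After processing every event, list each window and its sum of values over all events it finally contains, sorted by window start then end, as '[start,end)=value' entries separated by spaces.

i=0 t=0 v=9: → [0,2); WM=−∞
i=1 t=1 v=4: → [0,2); WM=−∞
i=2 t=5 v=5: → [4,6); WM=4; [0,2) fires=13
i=3 t=5 v=5: → [4,6); WM=4
i=4 t=8 v=5: → [8,10); WM=4
i=5 t=7 v=2: → [6,8); WM=7; [4,6) fires=10
i=6 t=8 v=8: → [8,10); WM=7

[0,2)=13 [4,6)=10 [6,8)=2 [8,10)=13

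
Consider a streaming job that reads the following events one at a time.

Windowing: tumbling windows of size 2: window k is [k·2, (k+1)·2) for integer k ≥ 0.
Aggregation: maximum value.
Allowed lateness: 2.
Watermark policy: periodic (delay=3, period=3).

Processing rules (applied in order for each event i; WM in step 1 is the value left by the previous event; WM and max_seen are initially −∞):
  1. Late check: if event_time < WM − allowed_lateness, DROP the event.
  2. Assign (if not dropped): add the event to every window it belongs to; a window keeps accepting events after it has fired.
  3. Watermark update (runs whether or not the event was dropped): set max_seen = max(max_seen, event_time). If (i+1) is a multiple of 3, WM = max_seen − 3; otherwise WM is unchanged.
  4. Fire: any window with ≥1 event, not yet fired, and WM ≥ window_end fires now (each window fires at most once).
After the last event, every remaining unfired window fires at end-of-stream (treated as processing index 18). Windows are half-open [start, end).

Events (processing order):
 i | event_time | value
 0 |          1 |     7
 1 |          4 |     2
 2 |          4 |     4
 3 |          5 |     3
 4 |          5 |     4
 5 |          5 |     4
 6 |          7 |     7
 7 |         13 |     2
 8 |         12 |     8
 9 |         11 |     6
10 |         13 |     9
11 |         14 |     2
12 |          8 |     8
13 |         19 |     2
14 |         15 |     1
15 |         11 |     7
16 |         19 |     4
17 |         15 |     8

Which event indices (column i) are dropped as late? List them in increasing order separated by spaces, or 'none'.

i=0 t=1 v=7: → [0,2); WM=−∞
i=1 t=4 v=2: → [4,6); WM=−∞
i=2 t=4 v=4: → [4,6); WM=1
i=3 t=5 v=3: → [4,6); WM=1
i=4 t=5 v=4: → [4,6); WM=1
i=5 t=5 v=4: → [4,6); WM=2; [0,2) fires=7
i=6 t=7 v=7: → [6,8); WM=2
i=7 t=13 v=2: → [12,14); WM=2
i=8 t=12 v=8: → [12,14); WM=10; [4,6) fires=4 [6,8) fires=7
i=9 t=11 v=6: → [10,12); WM=10
i=10 t=13 v=9: → [12,14); WM=10
i=11 t=14 v=2: → [14,16); WM=11
i=12 t=8 v=8: DROP (t<11-2); WM=11
i=13 t=19 v=2: → [18,20); WM=11
i=14 t=15 v=1: → [14,16); WM=16; [10,12) fires=6 [12,14) fires=9 [14,16) fires=2
i=15 t=11 v=7: DROP (t<16-2); WM=16
i=16 t=19 v=4: → [18,20); WM=16
i=17 t=15 v=8: → [14,16); WM=16

12 15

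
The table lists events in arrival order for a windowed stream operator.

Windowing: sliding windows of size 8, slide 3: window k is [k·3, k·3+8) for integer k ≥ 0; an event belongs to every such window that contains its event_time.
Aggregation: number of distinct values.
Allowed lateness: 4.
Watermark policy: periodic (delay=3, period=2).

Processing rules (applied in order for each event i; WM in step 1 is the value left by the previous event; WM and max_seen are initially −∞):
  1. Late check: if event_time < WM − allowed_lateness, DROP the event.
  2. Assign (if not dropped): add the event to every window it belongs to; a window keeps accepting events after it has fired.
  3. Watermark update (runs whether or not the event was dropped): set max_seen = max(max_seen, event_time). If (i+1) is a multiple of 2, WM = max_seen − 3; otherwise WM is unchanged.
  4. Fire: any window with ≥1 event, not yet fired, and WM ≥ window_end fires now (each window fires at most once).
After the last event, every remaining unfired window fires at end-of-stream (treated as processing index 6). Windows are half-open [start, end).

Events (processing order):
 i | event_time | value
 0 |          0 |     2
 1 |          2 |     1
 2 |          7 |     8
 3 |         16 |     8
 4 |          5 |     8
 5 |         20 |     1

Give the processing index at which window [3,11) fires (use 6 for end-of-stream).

3

i=0 t=0 v=2: → [0,8); WM=−∞
i=1 t=2 v=1: → [0,8); WM=-1
i=2 t=7 v=8: → [6,14),[3,11),[0,8); WM=-1
i=3 t=16 v=8: → [15,23),[12,20),[9,17); WM=13; [0,8) fires=3 [3,11) fires=1
i=4 t=5 v=8: DROP (t<13-4); WM=13
i=5 t=20 v=1: → [18,26),[15,23); WM=17; [6,14) fires=1 [9,17) fires=1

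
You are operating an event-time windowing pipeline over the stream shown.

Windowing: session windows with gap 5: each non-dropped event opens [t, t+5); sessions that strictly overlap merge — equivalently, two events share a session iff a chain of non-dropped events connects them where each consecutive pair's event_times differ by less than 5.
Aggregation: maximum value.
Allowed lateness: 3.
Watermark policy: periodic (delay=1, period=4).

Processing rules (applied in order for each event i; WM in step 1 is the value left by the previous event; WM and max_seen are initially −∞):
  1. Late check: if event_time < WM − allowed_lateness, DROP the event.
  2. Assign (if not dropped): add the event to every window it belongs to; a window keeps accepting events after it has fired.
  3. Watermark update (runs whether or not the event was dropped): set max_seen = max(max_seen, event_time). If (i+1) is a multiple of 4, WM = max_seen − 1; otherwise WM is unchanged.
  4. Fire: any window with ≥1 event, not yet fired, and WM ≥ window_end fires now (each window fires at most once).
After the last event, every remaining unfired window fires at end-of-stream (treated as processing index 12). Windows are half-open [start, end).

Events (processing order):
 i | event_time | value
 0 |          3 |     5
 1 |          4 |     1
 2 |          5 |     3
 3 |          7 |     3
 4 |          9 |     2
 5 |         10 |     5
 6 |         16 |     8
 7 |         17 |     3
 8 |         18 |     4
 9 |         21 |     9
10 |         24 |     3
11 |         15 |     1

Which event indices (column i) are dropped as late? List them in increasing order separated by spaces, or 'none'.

none

i=0 t=3 v=5: → [3,8); WM=−∞
i=1 t=4 v=1: → [3,9); WM=−∞
i=2 t=5 v=3: → [3,10); WM=−∞
i=3 t=7 v=3: → [3,12); WM=6
i=4 t=9 v=2: → [3,14); WM=6
i=5 t=10 v=5: → [3,15); WM=6
i=6 t=16 v=8: → [16,21); WM=6
i=7 t=17 v=3: → [16,22); WM=16
i=8 t=18 v=4: → [16,23); WM=16
i=9 t=21 v=9: → [16,26); WM=16
i=10 t=24 v=3: → [16,29); WM=16
i=11 t=15 v=1: → [15,29); WM=23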